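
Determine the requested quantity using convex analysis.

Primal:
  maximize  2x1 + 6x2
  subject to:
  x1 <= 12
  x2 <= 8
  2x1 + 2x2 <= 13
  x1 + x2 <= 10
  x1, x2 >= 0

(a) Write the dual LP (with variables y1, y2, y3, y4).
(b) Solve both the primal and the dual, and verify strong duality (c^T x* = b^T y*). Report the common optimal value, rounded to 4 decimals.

The standard primal-dual pair for 'max c^T x s.t. A x <= b, x >= 0' is:
  Dual:  min b^T y  s.t.  A^T y >= c,  y >= 0.

So the dual LP is:
  minimize  12y1 + 8y2 + 13y3 + 10y4
  subject to:
    y1 + 2y3 + y4 >= 2
    y2 + 2y3 + y4 >= 6
    y1, y2, y3, y4 >= 0

Solving the primal: x* = (0, 6.5).
  primal value c^T x* = 39.
Solving the dual: y* = (0, 0, 3, 0).
  dual value b^T y* = 39.
Strong duality: c^T x* = b^T y*. Confirmed.

39


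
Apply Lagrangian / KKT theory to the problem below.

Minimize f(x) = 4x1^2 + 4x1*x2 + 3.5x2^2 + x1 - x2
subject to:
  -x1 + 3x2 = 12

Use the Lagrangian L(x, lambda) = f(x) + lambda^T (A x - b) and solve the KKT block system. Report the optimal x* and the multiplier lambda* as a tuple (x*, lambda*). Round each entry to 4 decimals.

Form the Lagrangian:
  L(x, lambda) = (1/2) x^T Q x + c^T x + lambda^T (A x - b)
Stationarity (grad_x L = 0): Q x + c + A^T lambda = 0.
Primal feasibility: A x = b.

This gives the KKT block system:
  [ Q   A^T ] [ x     ]   [-c ]
  [ A    0  ] [ lambda ] = [ b ]

Solving the linear system:
  x*      = (-2.2718, 3.2427)
  lambda* = (-4.2039)
  f(x*)   = 22.466

x* = (-2.2718, 3.2427), lambda* = (-4.2039)


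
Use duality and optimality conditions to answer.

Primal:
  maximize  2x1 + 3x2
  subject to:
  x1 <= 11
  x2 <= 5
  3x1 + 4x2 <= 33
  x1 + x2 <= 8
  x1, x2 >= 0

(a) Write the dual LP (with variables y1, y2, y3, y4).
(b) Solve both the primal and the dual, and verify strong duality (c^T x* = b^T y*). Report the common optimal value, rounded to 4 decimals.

The standard primal-dual pair for 'max c^T x s.t. A x <= b, x >= 0' is:
  Dual:  min b^T y  s.t.  A^T y >= c,  y >= 0.

So the dual LP is:
  minimize  11y1 + 5y2 + 33y3 + 8y4
  subject to:
    y1 + 3y3 + y4 >= 2
    y2 + 4y3 + y4 >= 3
    y1, y2, y3, y4 >= 0

Solving the primal: x* = (3, 5).
  primal value c^T x* = 21.
Solving the dual: y* = (0, 1, 0, 2).
  dual value b^T y* = 21.
Strong duality: c^T x* = b^T y*. Confirmed.

21


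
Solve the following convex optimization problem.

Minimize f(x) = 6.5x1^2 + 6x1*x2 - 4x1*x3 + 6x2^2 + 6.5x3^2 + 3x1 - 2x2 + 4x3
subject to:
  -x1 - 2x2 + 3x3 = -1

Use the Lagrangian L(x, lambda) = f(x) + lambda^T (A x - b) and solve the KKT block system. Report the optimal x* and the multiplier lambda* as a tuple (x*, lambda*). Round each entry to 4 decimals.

Form the Lagrangian:
  L(x, lambda) = (1/2) x^T Q x + c^T x + lambda^T (A x - b)
Stationarity (grad_x L = 0): Q x + c + A^T lambda = 0.
Primal feasibility: A x = b.

This gives the KKT block system:
  [ Q   A^T ] [ x     ]   [-c ]
  [ A    0  ] [ lambda ] = [ b ]

Solving the linear system:
  x*      = (-0.5208, 0.3073, -0.3021)
  lambda* = (-0.7188)
  f(x*)   = -2.0521

x* = (-0.5208, 0.3073, -0.3021), lambda* = (-0.7188)


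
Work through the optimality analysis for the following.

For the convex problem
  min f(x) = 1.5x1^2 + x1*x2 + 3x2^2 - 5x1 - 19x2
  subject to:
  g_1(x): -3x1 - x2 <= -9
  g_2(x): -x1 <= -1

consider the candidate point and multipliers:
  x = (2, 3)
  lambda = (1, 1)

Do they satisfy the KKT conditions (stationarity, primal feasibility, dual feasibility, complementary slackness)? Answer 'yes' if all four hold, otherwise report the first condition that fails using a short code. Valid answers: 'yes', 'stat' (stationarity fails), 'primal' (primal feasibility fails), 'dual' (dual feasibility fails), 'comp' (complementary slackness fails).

Gradient of f: grad f(x) = Q x + c = (4, 1)
Constraint values g_i(x) = a_i^T x - b_i:
  g_1((2, 3)) = 0
  g_2((2, 3)) = -1
Stationarity residual: grad f(x) + sum_i lambda_i a_i = (0, 0)
  -> stationarity OK
Primal feasibility (all g_i <= 0): OK
Dual feasibility (all lambda_i >= 0): OK
Complementary slackness (lambda_i * g_i(x) = 0 for all i): FAILS

Verdict: the first failing condition is complementary_slackness -> comp.

comp


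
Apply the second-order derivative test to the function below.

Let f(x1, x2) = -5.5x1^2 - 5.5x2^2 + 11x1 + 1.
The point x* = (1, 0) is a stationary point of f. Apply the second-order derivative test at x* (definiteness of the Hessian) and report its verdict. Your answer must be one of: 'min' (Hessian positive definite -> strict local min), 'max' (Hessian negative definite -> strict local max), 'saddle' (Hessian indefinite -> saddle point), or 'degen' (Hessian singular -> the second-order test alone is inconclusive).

Compute the Hessian H = grad^2 f:
  H = [[-11, 0], [0, -11]]
Verify stationarity: grad f(x*) = H x* + g = (0, 0).
Eigenvalues of H: -11, -11.
Both eigenvalues < 0, so H is negative definite -> x* is a strict local max.

max


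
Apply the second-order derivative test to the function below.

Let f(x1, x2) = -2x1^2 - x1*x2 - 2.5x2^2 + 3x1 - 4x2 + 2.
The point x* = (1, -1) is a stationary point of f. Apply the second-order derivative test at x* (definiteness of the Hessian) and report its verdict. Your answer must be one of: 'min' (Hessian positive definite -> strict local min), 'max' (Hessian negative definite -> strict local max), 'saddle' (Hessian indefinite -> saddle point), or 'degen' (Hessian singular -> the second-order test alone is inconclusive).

Compute the Hessian H = grad^2 f:
  H = [[-4, -1], [-1, -5]]
Verify stationarity: grad f(x*) = H x* + g = (0, 0).
Eigenvalues of H: -5.618, -3.382.
Both eigenvalues < 0, so H is negative definite -> x* is a strict local max.

max


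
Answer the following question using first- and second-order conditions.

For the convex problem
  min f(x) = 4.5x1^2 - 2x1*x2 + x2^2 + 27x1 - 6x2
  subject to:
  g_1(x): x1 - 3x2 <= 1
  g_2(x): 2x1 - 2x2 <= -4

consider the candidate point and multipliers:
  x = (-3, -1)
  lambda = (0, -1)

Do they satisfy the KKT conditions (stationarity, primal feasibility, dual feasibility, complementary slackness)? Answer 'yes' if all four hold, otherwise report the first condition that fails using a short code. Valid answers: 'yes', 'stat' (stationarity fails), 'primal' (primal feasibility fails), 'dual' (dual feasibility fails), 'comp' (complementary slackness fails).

Gradient of f: grad f(x) = Q x + c = (2, -2)
Constraint values g_i(x) = a_i^T x - b_i:
  g_1((-3, -1)) = -1
  g_2((-3, -1)) = 0
Stationarity residual: grad f(x) + sum_i lambda_i a_i = (0, 0)
  -> stationarity OK
Primal feasibility (all g_i <= 0): OK
Dual feasibility (all lambda_i >= 0): FAILS
Complementary slackness (lambda_i * g_i(x) = 0 for all i): OK

Verdict: the first failing condition is dual_feasibility -> dual.

dual


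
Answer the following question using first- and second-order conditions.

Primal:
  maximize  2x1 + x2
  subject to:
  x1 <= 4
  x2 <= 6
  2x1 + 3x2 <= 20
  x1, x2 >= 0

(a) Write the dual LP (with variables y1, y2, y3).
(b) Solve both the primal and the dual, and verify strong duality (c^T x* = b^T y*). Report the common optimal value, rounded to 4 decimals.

The standard primal-dual pair for 'max c^T x s.t. A x <= b, x >= 0' is:
  Dual:  min b^T y  s.t.  A^T y >= c,  y >= 0.

So the dual LP is:
  minimize  4y1 + 6y2 + 20y3
  subject to:
    y1 + 2y3 >= 2
    y2 + 3y3 >= 1
    y1, y2, y3 >= 0

Solving the primal: x* = (4, 4).
  primal value c^T x* = 12.
Solving the dual: y* = (1.3333, 0, 0.3333).
  dual value b^T y* = 12.
Strong duality: c^T x* = b^T y*. Confirmed.

12


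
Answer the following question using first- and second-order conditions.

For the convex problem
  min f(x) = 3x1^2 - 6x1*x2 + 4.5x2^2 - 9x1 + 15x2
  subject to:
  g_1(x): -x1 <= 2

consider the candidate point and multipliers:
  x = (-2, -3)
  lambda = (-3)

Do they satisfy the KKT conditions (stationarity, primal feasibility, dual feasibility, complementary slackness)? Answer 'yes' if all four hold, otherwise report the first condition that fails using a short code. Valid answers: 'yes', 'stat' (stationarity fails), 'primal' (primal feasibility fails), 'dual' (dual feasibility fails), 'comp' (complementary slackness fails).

Gradient of f: grad f(x) = Q x + c = (-3, 0)
Constraint values g_i(x) = a_i^T x - b_i:
  g_1((-2, -3)) = 0
Stationarity residual: grad f(x) + sum_i lambda_i a_i = (0, 0)
  -> stationarity OK
Primal feasibility (all g_i <= 0): OK
Dual feasibility (all lambda_i >= 0): FAILS
Complementary slackness (lambda_i * g_i(x) = 0 for all i): OK

Verdict: the first failing condition is dual_feasibility -> dual.

dual


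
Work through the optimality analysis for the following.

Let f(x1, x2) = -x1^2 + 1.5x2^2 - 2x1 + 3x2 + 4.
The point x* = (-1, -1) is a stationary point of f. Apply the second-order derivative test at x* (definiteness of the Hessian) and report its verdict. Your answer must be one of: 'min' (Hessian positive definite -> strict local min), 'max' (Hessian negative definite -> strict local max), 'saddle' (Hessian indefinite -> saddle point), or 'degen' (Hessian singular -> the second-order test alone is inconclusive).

Compute the Hessian H = grad^2 f:
  H = [[-2, 0], [0, 3]]
Verify stationarity: grad f(x*) = H x* + g = (0, 0).
Eigenvalues of H: -2, 3.
Eigenvalues have mixed signs, so H is indefinite -> x* is a saddle point.

saddle


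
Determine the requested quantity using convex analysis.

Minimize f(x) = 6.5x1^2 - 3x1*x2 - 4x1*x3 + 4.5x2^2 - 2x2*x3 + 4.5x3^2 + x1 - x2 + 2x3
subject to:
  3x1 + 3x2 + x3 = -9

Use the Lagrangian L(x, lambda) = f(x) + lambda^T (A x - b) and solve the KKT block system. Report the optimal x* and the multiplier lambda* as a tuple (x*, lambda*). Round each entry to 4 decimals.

Form the Lagrangian:
  L(x, lambda) = (1/2) x^T Q x + c^T x + lambda^T (A x - b)
Stationarity (grad_x L = 0): Q x + c + A^T lambda = 0.
Primal feasibility: A x = b.

This gives the KKT block system:
  [ Q   A^T ] [ x     ]   [-c ]
  [ A    0  ] [ lambda ] = [ b ]

Solving the linear system:
  x*      = (-1.2638, -1.3007, -1.3064)
  lambda* = (2.1007)
  f(x*)   = 8.1652

x* = (-1.2638, -1.3007, -1.3064), lambda* = (2.1007)


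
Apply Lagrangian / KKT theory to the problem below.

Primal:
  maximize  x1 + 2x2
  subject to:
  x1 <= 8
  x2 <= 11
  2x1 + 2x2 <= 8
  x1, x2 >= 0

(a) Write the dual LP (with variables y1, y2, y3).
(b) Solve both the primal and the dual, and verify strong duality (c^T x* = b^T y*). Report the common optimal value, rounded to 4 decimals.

The standard primal-dual pair for 'max c^T x s.t. A x <= b, x >= 0' is:
  Dual:  min b^T y  s.t.  A^T y >= c,  y >= 0.

So the dual LP is:
  minimize  8y1 + 11y2 + 8y3
  subject to:
    y1 + 2y3 >= 1
    y2 + 2y3 >= 2
    y1, y2, y3 >= 0

Solving the primal: x* = (0, 4).
  primal value c^T x* = 8.
Solving the dual: y* = (0, 0, 1).
  dual value b^T y* = 8.
Strong duality: c^T x* = b^T y*. Confirmed.

8


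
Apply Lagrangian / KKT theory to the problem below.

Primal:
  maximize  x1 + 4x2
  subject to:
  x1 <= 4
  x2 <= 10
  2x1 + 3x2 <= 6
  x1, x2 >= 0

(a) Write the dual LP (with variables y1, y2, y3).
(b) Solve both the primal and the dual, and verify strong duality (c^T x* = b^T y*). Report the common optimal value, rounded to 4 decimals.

The standard primal-dual pair for 'max c^T x s.t. A x <= b, x >= 0' is:
  Dual:  min b^T y  s.t.  A^T y >= c,  y >= 0.

So the dual LP is:
  minimize  4y1 + 10y2 + 6y3
  subject to:
    y1 + 2y3 >= 1
    y2 + 3y3 >= 4
    y1, y2, y3 >= 0

Solving the primal: x* = (0, 2).
  primal value c^T x* = 8.
Solving the dual: y* = (0, 0, 1.3333).
  dual value b^T y* = 8.
Strong duality: c^T x* = b^T y*. Confirmed.

8


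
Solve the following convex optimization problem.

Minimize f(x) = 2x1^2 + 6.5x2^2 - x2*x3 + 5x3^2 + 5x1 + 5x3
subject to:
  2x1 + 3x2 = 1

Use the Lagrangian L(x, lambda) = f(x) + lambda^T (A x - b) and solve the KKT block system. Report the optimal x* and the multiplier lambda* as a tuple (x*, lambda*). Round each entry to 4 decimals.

Form the Lagrangian:
  L(x, lambda) = (1/2) x^T Q x + c^T x + lambda^T (A x - b)
Stationarity (grad_x L = 0): Q x + c + A^T lambda = 0.
Primal feasibility: A x = b.

This gives the KKT block system:
  [ Q   A^T ] [ x     ]   [-c ]
  [ A    0  ] [ lambda ] = [ b ]

Solving the linear system:
  x*      = (-0.1849, 0.4566, -0.4543)
  lambda* = (-2.1301)
  f(x*)   = -0.5331

x* = (-0.1849, 0.4566, -0.4543), lambda* = (-2.1301)


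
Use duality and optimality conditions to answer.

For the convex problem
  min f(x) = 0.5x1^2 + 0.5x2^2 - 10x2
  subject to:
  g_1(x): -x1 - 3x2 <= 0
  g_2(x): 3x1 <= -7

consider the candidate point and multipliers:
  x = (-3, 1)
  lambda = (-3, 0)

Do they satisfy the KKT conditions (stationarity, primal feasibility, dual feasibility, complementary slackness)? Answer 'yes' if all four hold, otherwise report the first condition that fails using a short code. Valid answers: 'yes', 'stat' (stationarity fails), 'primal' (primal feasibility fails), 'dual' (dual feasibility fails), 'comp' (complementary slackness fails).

Gradient of f: grad f(x) = Q x + c = (-3, -9)
Constraint values g_i(x) = a_i^T x - b_i:
  g_1((-3, 1)) = 0
  g_2((-3, 1)) = -2
Stationarity residual: grad f(x) + sum_i lambda_i a_i = (0, 0)
  -> stationarity OK
Primal feasibility (all g_i <= 0): OK
Dual feasibility (all lambda_i >= 0): FAILS
Complementary slackness (lambda_i * g_i(x) = 0 for all i): OK

Verdict: the first failing condition is dual_feasibility -> dual.

dual


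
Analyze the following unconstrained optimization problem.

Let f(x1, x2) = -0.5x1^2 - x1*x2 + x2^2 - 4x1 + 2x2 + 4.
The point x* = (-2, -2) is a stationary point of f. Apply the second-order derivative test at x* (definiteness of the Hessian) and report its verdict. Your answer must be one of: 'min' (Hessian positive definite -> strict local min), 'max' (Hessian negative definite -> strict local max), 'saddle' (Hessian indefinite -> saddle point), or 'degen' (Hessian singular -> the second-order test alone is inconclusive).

Compute the Hessian H = grad^2 f:
  H = [[-1, -1], [-1, 2]]
Verify stationarity: grad f(x*) = H x* + g = (0, 0).
Eigenvalues of H: -1.3028, 2.3028.
Eigenvalues have mixed signs, so H is indefinite -> x* is a saddle point.

saddle


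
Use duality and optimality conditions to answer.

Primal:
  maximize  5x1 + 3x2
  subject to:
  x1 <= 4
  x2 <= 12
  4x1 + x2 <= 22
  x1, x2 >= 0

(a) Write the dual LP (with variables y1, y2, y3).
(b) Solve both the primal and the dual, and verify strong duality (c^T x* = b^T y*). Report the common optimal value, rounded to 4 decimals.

The standard primal-dual pair for 'max c^T x s.t. A x <= b, x >= 0' is:
  Dual:  min b^T y  s.t.  A^T y >= c,  y >= 0.

So the dual LP is:
  minimize  4y1 + 12y2 + 22y3
  subject to:
    y1 + 4y3 >= 5
    y2 + y3 >= 3
    y1, y2, y3 >= 0

Solving the primal: x* = (2.5, 12).
  primal value c^T x* = 48.5.
Solving the dual: y* = (0, 1.75, 1.25).
  dual value b^T y* = 48.5.
Strong duality: c^T x* = b^T y*. Confirmed.

48.5


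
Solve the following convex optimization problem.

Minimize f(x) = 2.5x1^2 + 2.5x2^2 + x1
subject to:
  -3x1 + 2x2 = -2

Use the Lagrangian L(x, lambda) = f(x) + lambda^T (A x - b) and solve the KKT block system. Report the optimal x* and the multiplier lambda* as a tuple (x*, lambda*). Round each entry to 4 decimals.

Form the Lagrangian:
  L(x, lambda) = (1/2) x^T Q x + c^T x + lambda^T (A x - b)
Stationarity (grad_x L = 0): Q x + c + A^T lambda = 0.
Primal feasibility: A x = b.

This gives the KKT block system:
  [ Q   A^T ] [ x     ]   [-c ]
  [ A    0  ] [ lambda ] = [ b ]

Solving the linear system:
  x*      = (0.4, -0.4)
  lambda* = (1)
  f(x*)   = 1.2

x* = (0.4, -0.4), lambda* = (1)


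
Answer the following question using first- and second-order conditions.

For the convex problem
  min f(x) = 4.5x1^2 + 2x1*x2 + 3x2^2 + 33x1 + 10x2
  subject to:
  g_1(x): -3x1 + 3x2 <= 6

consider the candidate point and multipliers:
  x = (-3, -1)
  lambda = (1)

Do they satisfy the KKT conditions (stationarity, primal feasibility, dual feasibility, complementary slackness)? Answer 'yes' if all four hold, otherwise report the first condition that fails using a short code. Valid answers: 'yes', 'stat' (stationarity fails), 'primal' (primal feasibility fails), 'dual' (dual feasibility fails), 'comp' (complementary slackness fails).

Gradient of f: grad f(x) = Q x + c = (4, -2)
Constraint values g_i(x) = a_i^T x - b_i:
  g_1((-3, -1)) = 0
Stationarity residual: grad f(x) + sum_i lambda_i a_i = (1, 1)
  -> stationarity FAILS
Primal feasibility (all g_i <= 0): OK
Dual feasibility (all lambda_i >= 0): OK
Complementary slackness (lambda_i * g_i(x) = 0 for all i): OK

Verdict: the first failing condition is stationarity -> stat.

stat


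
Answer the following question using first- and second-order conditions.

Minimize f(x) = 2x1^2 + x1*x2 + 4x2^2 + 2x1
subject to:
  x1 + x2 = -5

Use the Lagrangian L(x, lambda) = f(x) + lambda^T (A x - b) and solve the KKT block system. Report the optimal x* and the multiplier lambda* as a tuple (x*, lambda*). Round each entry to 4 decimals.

Form the Lagrangian:
  L(x, lambda) = (1/2) x^T Q x + c^T x + lambda^T (A x - b)
Stationarity (grad_x L = 0): Q x + c + A^T lambda = 0.
Primal feasibility: A x = b.

This gives the KKT block system:
  [ Q   A^T ] [ x     ]   [-c ]
  [ A    0  ] [ lambda ] = [ b ]

Solving the linear system:
  x*      = (-3.7, -1.3)
  lambda* = (14.1)
  f(x*)   = 31.55

x* = (-3.7, -1.3), lambda* = (14.1)


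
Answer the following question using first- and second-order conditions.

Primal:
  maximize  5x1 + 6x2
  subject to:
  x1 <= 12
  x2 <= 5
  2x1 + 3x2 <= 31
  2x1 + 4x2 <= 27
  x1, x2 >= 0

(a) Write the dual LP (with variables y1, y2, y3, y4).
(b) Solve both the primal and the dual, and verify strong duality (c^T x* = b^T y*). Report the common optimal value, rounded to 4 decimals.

The standard primal-dual pair for 'max c^T x s.t. A x <= b, x >= 0' is:
  Dual:  min b^T y  s.t.  A^T y >= c,  y >= 0.

So the dual LP is:
  minimize  12y1 + 5y2 + 31y3 + 27y4
  subject to:
    y1 + 2y3 + 2y4 >= 5
    y2 + 3y3 + 4y4 >= 6
    y1, y2, y3, y4 >= 0

Solving the primal: x* = (12, 0.75).
  primal value c^T x* = 64.5.
Solving the dual: y* = (2, 0, 0, 1.5).
  dual value b^T y* = 64.5.
Strong duality: c^T x* = b^T y*. Confirmed.

64.5


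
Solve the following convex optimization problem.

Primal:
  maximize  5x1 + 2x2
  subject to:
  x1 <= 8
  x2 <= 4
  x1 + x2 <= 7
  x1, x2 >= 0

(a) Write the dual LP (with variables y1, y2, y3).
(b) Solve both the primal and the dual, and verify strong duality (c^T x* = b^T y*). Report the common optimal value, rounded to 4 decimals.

The standard primal-dual pair for 'max c^T x s.t. A x <= b, x >= 0' is:
  Dual:  min b^T y  s.t.  A^T y >= c,  y >= 0.

So the dual LP is:
  minimize  8y1 + 4y2 + 7y3
  subject to:
    y1 + y3 >= 5
    y2 + y3 >= 2
    y1, y2, y3 >= 0

Solving the primal: x* = (7, 0).
  primal value c^T x* = 35.
Solving the dual: y* = (0, 0, 5).
  dual value b^T y* = 35.
Strong duality: c^T x* = b^T y*. Confirmed.

35


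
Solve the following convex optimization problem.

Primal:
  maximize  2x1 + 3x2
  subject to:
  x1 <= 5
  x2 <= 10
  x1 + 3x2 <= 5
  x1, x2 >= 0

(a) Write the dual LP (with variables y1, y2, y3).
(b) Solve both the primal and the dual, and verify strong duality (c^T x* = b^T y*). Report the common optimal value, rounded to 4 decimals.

The standard primal-dual pair for 'max c^T x s.t. A x <= b, x >= 0' is:
  Dual:  min b^T y  s.t.  A^T y >= c,  y >= 0.

So the dual LP is:
  minimize  5y1 + 10y2 + 5y3
  subject to:
    y1 + y3 >= 2
    y2 + 3y3 >= 3
    y1, y2, y3 >= 0

Solving the primal: x* = (5, 0).
  primal value c^T x* = 10.
Solving the dual: y* = (1, 0, 1).
  dual value b^T y* = 10.
Strong duality: c^T x* = b^T y*. Confirmed.

10


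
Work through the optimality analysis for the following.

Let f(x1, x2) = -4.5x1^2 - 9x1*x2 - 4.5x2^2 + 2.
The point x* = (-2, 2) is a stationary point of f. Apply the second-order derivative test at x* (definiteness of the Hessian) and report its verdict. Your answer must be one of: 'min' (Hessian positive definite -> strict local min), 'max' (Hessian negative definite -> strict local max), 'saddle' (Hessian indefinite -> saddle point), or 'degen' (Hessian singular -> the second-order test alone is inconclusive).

Compute the Hessian H = grad^2 f:
  H = [[-9, -9], [-9, -9]]
Verify stationarity: grad f(x*) = H x* + g = (0, 0).
Eigenvalues of H: -18, 0.
H has a zero eigenvalue (singular; negative semidefinite but not definite), so H is neither positive definite, negative definite, nor indefinite. The second-order test alone is inconclusive -> degen.
(Indeed, f is constant along the null direction of H through x*, so x* is not a strict local extremum.)

degen


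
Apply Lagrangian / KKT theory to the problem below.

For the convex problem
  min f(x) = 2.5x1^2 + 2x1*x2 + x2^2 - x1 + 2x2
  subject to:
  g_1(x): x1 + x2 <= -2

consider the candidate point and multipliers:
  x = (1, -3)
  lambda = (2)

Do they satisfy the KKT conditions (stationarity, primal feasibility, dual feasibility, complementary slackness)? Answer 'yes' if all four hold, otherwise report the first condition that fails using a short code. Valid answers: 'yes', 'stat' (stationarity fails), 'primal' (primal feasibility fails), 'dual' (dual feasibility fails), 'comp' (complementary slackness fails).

Gradient of f: grad f(x) = Q x + c = (-2, -2)
Constraint values g_i(x) = a_i^T x - b_i:
  g_1((1, -3)) = 0
Stationarity residual: grad f(x) + sum_i lambda_i a_i = (0, 0)
  -> stationarity OK
Primal feasibility (all g_i <= 0): OK
Dual feasibility (all lambda_i >= 0): OK
Complementary slackness (lambda_i * g_i(x) = 0 for all i): OK

Verdict: yes, KKT holds.

yes


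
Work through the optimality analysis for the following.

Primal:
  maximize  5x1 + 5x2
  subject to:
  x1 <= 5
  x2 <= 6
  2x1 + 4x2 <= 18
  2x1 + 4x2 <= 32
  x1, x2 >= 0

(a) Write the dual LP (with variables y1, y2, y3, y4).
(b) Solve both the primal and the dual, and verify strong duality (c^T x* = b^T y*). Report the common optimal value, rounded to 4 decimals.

The standard primal-dual pair for 'max c^T x s.t. A x <= b, x >= 0' is:
  Dual:  min b^T y  s.t.  A^T y >= c,  y >= 0.

So the dual LP is:
  minimize  5y1 + 6y2 + 18y3 + 32y4
  subject to:
    y1 + 2y3 + 2y4 >= 5
    y2 + 4y3 + 4y4 >= 5
    y1, y2, y3, y4 >= 0

Solving the primal: x* = (5, 2).
  primal value c^T x* = 35.
Solving the dual: y* = (2.5, 0, 1.25, 0).
  dual value b^T y* = 35.
Strong duality: c^T x* = b^T y*. Confirmed.

35


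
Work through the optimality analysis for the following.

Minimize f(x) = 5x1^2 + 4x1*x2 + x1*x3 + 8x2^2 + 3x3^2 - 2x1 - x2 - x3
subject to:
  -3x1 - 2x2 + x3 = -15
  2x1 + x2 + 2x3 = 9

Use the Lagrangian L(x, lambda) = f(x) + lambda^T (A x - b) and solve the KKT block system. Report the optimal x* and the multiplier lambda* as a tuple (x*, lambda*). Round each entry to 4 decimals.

Form the Lagrangian:
  L(x, lambda) = (1/2) x^T Q x + c^T x + lambda^T (A x - b)
Stationarity (grad_x L = 0): Q x + c + A^T lambda = 0.
Primal feasibility: A x = b.

This gives the KKT block system:
  [ Q   A^T ] [ x     ]   [-c ]
  [ A    0  ] [ lambda ] = [ b ]

Solving the linear system:
  x*      = (4.4421, 0.6926, -0.2884)
  lambda* = (10.7979, -6.2547)
  f(x*)   = 104.4863

x* = (4.4421, 0.6926, -0.2884), lambda* = (10.7979, -6.2547)


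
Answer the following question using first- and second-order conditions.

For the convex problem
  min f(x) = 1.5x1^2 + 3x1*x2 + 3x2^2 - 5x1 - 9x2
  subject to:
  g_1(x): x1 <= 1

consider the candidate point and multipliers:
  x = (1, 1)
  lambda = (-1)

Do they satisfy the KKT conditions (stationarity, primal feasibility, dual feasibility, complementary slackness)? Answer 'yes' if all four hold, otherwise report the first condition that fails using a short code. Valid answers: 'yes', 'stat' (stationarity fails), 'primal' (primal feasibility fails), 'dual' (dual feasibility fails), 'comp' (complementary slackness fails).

Gradient of f: grad f(x) = Q x + c = (1, 0)
Constraint values g_i(x) = a_i^T x - b_i:
  g_1((1, 1)) = 0
Stationarity residual: grad f(x) + sum_i lambda_i a_i = (0, 0)
  -> stationarity OK
Primal feasibility (all g_i <= 0): OK
Dual feasibility (all lambda_i >= 0): FAILS
Complementary slackness (lambda_i * g_i(x) = 0 for all i): OK

Verdict: the first failing condition is dual_feasibility -> dual.

dual


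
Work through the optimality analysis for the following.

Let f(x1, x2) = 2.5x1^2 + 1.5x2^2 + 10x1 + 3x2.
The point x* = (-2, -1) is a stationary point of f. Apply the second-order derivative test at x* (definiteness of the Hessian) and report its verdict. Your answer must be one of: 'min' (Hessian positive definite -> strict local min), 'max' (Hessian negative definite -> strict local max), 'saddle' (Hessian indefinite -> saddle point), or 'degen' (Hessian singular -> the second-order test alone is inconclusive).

Compute the Hessian H = grad^2 f:
  H = [[5, 0], [0, 3]]
Verify stationarity: grad f(x*) = H x* + g = (0, 0).
Eigenvalues of H: 3, 5.
Both eigenvalues > 0, so H is positive definite -> x* is a strict local min.

min


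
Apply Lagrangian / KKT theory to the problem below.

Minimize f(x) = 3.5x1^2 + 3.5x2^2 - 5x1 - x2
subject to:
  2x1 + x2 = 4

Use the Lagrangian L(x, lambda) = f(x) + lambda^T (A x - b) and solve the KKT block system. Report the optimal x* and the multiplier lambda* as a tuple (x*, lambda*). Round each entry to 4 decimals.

Form the Lagrangian:
  L(x, lambda) = (1/2) x^T Q x + c^T x + lambda^T (A x - b)
Stationarity (grad_x L = 0): Q x + c + A^T lambda = 0.
Primal feasibility: A x = b.

This gives the KKT block system:
  [ Q   A^T ] [ x     ]   [-c ]
  [ A    0  ] [ lambda ] = [ b ]

Solving the linear system:
  x*      = (1.6857, 0.6286)
  lambda* = (-3.4)
  f(x*)   = 2.2714

x* = (1.6857, 0.6286), lambda* = (-3.4)


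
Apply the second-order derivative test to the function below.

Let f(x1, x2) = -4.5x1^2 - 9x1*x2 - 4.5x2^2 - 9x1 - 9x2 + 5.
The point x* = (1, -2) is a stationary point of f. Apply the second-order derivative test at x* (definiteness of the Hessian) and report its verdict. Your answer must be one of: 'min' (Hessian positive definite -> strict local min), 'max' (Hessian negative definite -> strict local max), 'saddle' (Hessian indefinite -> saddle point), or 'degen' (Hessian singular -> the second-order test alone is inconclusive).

Compute the Hessian H = grad^2 f:
  H = [[-9, -9], [-9, -9]]
Verify stationarity: grad f(x*) = H x* + g = (0, 0).
Eigenvalues of H: -18, 0.
H has a zero eigenvalue (singular; negative semidefinite but not definite), so H is neither positive definite, negative definite, nor indefinite. The second-order test alone is inconclusive -> degen.
(Indeed, f is constant along the null direction of H through x*, so x* is not a strict local extremum.)

degen


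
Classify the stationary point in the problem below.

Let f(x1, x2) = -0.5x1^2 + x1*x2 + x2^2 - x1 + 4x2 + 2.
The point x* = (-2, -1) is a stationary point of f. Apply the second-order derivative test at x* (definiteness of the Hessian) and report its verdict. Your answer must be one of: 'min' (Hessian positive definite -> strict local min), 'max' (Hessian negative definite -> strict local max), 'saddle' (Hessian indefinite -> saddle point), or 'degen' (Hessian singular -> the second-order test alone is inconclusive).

Compute the Hessian H = grad^2 f:
  H = [[-1, 1], [1, 2]]
Verify stationarity: grad f(x*) = H x* + g = (0, 0).
Eigenvalues of H: -1.3028, 2.3028.
Eigenvalues have mixed signs, so H is indefinite -> x* is a saddle point.

saddle


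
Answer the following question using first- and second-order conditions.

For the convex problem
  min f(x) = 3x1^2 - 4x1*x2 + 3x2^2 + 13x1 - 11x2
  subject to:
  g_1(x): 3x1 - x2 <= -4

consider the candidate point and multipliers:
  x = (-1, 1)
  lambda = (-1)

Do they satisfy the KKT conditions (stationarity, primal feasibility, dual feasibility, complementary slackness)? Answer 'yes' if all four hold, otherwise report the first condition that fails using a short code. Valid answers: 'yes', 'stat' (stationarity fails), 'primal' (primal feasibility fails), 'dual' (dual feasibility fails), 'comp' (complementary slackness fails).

Gradient of f: grad f(x) = Q x + c = (3, -1)
Constraint values g_i(x) = a_i^T x - b_i:
  g_1((-1, 1)) = 0
Stationarity residual: grad f(x) + sum_i lambda_i a_i = (0, 0)
  -> stationarity OK
Primal feasibility (all g_i <= 0): OK
Dual feasibility (all lambda_i >= 0): FAILS
Complementary slackness (lambda_i * g_i(x) = 0 for all i): OK

Verdict: the first failing condition is dual_feasibility -> dual.

dual


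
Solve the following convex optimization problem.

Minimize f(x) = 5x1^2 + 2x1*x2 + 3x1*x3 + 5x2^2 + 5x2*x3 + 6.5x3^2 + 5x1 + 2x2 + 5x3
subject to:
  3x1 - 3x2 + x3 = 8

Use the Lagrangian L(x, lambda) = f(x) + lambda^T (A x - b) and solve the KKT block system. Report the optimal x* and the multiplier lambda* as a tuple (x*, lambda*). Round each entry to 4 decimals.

Form the Lagrangian:
  L(x, lambda) = (1/2) x^T Q x + c^T x + lambda^T (A x - b)
Stationarity (grad_x L = 0): Q x + c + A^T lambda = 0.
Primal feasibility: A x = b.

This gives the KKT block system:
  [ Q   A^T ] [ x     ]   [-c ]
  [ A    0  ] [ lambda ] = [ b ]

Solving the linear system:
  x*      = (0.8645, -1.6841, 0.3544)
  lambda* = (-3.7799)
  f(x*)   = 16.4828

x* = (0.8645, -1.6841, 0.3544), lambda* = (-3.7799)


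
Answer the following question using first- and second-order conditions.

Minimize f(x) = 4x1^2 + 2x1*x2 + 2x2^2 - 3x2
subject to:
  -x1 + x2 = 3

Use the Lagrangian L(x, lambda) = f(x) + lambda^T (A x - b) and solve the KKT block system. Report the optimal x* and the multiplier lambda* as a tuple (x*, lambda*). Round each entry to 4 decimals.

Form the Lagrangian:
  L(x, lambda) = (1/2) x^T Q x + c^T x + lambda^T (A x - b)
Stationarity (grad_x L = 0): Q x + c + A^T lambda = 0.
Primal feasibility: A x = b.

This gives the KKT block system:
  [ Q   A^T ] [ x     ]   [-c ]
  [ A    0  ] [ lambda ] = [ b ]

Solving the linear system:
  x*      = (-0.9375, 2.0625)
  lambda* = (-3.375)
  f(x*)   = 1.9688

x* = (-0.9375, 2.0625), lambda* = (-3.375)


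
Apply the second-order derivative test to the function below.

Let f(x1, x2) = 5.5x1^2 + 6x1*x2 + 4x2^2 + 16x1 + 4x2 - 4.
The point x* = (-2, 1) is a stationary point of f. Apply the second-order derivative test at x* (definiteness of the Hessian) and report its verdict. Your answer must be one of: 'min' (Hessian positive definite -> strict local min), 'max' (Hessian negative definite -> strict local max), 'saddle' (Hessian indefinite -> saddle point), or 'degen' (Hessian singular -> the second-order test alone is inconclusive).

Compute the Hessian H = grad^2 f:
  H = [[11, 6], [6, 8]]
Verify stationarity: grad f(x*) = H x* + g = (0, 0).
Eigenvalues of H: 3.3153, 15.6847.
Both eigenvalues > 0, so H is positive definite -> x* is a strict local min.

min


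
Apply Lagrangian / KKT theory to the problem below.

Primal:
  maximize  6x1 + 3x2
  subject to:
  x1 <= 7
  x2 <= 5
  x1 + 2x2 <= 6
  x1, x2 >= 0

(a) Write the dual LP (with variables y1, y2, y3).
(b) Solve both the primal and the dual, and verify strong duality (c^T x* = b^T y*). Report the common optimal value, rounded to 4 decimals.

The standard primal-dual pair for 'max c^T x s.t. A x <= b, x >= 0' is:
  Dual:  min b^T y  s.t.  A^T y >= c,  y >= 0.

So the dual LP is:
  minimize  7y1 + 5y2 + 6y3
  subject to:
    y1 + y3 >= 6
    y2 + 2y3 >= 3
    y1, y2, y3 >= 0

Solving the primal: x* = (6, 0).
  primal value c^T x* = 36.
Solving the dual: y* = (0, 0, 6).
  dual value b^T y* = 36.
Strong duality: c^T x* = b^T y*. Confirmed.

36


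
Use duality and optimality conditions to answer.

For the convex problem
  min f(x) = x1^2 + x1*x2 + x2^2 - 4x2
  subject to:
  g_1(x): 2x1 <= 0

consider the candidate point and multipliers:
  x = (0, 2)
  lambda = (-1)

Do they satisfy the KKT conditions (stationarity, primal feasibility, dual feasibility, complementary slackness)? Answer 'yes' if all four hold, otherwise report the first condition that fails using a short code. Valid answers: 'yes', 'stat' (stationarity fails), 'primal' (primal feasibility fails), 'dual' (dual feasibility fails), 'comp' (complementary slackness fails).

Gradient of f: grad f(x) = Q x + c = (2, 0)
Constraint values g_i(x) = a_i^T x - b_i:
  g_1((0, 2)) = 0
Stationarity residual: grad f(x) + sum_i lambda_i a_i = (0, 0)
  -> stationarity OK
Primal feasibility (all g_i <= 0): OK
Dual feasibility (all lambda_i >= 0): FAILS
Complementary slackness (lambda_i * g_i(x) = 0 for all i): OK

Verdict: the first failing condition is dual_feasibility -> dual.

dual


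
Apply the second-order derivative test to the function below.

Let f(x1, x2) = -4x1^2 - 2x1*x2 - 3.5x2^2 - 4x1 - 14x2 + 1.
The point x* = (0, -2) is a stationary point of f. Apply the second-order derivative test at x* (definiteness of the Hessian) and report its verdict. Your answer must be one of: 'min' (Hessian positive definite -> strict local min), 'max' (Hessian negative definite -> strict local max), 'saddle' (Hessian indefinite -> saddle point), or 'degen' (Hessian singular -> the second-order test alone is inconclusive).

Compute the Hessian H = grad^2 f:
  H = [[-8, -2], [-2, -7]]
Verify stationarity: grad f(x*) = H x* + g = (0, 0).
Eigenvalues of H: -9.5616, -5.4384.
Both eigenvalues < 0, so H is negative definite -> x* is a strict local max.

max


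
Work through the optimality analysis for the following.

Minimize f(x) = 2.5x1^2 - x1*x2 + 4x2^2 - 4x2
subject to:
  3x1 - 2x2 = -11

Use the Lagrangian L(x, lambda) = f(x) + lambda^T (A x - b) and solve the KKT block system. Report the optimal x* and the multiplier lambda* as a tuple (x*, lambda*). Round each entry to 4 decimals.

Form the Lagrangian:
  L(x, lambda) = (1/2) x^T Q x + c^T x + lambda^T (A x - b)
Stationarity (grad_x L = 0): Q x + c + A^T lambda = 0.
Primal feasibility: A x = b.

This gives the KKT block system:
  [ Q   A^T ] [ x     ]   [-c ]
  [ A    0  ] [ lambda ] = [ b ]

Solving the linear system:
  x*      = (-2.725, 1.4125)
  lambda* = (5.0125)
  f(x*)   = 24.7438

x* = (-2.725, 1.4125), lambda* = (5.0125)


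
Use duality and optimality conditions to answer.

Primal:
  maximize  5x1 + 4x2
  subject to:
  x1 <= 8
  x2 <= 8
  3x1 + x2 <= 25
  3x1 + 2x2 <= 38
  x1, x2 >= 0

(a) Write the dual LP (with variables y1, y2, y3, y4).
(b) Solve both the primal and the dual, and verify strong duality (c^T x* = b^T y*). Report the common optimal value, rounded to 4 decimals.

The standard primal-dual pair for 'max c^T x s.t. A x <= b, x >= 0' is:
  Dual:  min b^T y  s.t.  A^T y >= c,  y >= 0.

So the dual LP is:
  minimize  8y1 + 8y2 + 25y3 + 38y4
  subject to:
    y1 + 3y3 + 3y4 >= 5
    y2 + y3 + 2y4 >= 4
    y1, y2, y3, y4 >= 0

Solving the primal: x* = (5.6667, 8).
  primal value c^T x* = 60.3333.
Solving the dual: y* = (0, 2.3333, 1.6667, 0).
  dual value b^T y* = 60.3333.
Strong duality: c^T x* = b^T y*. Confirmed.

60.3333


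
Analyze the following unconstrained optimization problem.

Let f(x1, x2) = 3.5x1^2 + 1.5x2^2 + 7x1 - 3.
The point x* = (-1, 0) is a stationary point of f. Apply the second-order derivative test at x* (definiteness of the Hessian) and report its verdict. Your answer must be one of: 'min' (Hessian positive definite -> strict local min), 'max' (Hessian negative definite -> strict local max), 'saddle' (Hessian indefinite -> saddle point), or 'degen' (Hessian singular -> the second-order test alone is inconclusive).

Compute the Hessian H = grad^2 f:
  H = [[7, 0], [0, 3]]
Verify stationarity: grad f(x*) = H x* + g = (0, 0).
Eigenvalues of H: 3, 7.
Both eigenvalues > 0, so H is positive definite -> x* is a strict local min.

min


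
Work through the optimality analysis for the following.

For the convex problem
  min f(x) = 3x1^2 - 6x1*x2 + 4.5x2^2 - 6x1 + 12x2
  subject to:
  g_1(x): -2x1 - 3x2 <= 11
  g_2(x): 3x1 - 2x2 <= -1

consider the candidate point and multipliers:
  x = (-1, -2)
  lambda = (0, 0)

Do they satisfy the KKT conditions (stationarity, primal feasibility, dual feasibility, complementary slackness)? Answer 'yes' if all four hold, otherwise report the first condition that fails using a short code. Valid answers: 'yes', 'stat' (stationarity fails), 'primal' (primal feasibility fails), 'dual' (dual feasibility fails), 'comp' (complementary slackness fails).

Gradient of f: grad f(x) = Q x + c = (0, 0)
Constraint values g_i(x) = a_i^T x - b_i:
  g_1((-1, -2)) = -3
  g_2((-1, -2)) = 2
Stationarity residual: grad f(x) + sum_i lambda_i a_i = (0, 0)
  -> stationarity OK
Primal feasibility (all g_i <= 0): FAILS
Dual feasibility (all lambda_i >= 0): OK
Complementary slackness (lambda_i * g_i(x) = 0 for all i): OK

Verdict: the first failing condition is primal_feasibility -> primal.

primal


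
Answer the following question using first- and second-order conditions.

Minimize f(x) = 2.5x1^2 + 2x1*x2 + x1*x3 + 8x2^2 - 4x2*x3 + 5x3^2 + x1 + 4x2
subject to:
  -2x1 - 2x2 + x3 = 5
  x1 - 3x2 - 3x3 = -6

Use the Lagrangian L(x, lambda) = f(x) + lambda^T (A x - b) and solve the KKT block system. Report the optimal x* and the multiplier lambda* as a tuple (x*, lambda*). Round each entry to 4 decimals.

Form the Lagrangian:
  L(x, lambda) = (1/2) x^T Q x + c^T x + lambda^T (A x - b)
Stationarity (grad_x L = 0): Q x + c + A^T lambda = 0.
Primal feasibility: A x = b.

This gives the KKT block system:
  [ Q   A^T ] [ x     ]   [-c ]
  [ A    0  ] [ lambda ] = [ b ]

Solving the linear system:
  x*      = (-2.1342, 0.1857, 1.1029)
  lambda* = (-3.2874, 1.6217)
  f(x*)   = 12.3881

x* = (-2.1342, 0.1857, 1.1029), lambda* = (-3.2874, 1.6217)


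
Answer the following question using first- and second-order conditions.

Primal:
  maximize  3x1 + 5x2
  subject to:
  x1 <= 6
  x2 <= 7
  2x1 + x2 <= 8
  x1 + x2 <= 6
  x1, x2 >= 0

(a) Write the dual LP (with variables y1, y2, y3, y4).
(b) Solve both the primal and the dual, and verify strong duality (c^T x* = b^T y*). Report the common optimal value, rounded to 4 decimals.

The standard primal-dual pair for 'max c^T x s.t. A x <= b, x >= 0' is:
  Dual:  min b^T y  s.t.  A^T y >= c,  y >= 0.

So the dual LP is:
  minimize  6y1 + 7y2 + 8y3 + 6y4
  subject to:
    y1 + 2y3 + y4 >= 3
    y2 + y3 + y4 >= 5
    y1, y2, y3, y4 >= 0

Solving the primal: x* = (0, 6).
  primal value c^T x* = 30.
Solving the dual: y* = (0, 0, 0, 5).
  dual value b^T y* = 30.
Strong duality: c^T x* = b^T y*. Confirmed.

30


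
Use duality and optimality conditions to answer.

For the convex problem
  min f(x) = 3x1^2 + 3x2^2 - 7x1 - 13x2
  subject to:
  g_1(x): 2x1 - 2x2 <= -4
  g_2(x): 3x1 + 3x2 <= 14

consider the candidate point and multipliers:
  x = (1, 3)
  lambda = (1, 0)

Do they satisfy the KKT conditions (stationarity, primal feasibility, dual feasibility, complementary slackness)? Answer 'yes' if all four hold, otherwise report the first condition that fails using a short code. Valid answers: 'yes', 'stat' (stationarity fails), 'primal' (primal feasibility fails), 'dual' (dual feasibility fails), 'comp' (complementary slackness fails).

Gradient of f: grad f(x) = Q x + c = (-1, 5)
Constraint values g_i(x) = a_i^T x - b_i:
  g_1((1, 3)) = 0
  g_2((1, 3)) = -2
Stationarity residual: grad f(x) + sum_i lambda_i a_i = (1, 3)
  -> stationarity FAILS
Primal feasibility (all g_i <= 0): OK
Dual feasibility (all lambda_i >= 0): OK
Complementary slackness (lambda_i * g_i(x) = 0 for all i): OK

Verdict: the first failing condition is stationarity -> stat.

stat


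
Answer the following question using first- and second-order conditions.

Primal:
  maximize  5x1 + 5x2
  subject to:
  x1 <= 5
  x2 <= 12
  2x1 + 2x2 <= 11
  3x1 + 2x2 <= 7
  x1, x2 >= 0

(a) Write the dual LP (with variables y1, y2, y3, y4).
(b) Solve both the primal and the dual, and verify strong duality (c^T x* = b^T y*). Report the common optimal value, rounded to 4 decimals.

The standard primal-dual pair for 'max c^T x s.t. A x <= b, x >= 0' is:
  Dual:  min b^T y  s.t.  A^T y >= c,  y >= 0.

So the dual LP is:
  minimize  5y1 + 12y2 + 11y3 + 7y4
  subject to:
    y1 + 2y3 + 3y4 >= 5
    y2 + 2y3 + 2y4 >= 5
    y1, y2, y3, y4 >= 0

Solving the primal: x* = (0, 3.5).
  primal value c^T x* = 17.5.
Solving the dual: y* = (0, 0, 0, 2.5).
  dual value b^T y* = 17.5.
Strong duality: c^T x* = b^T y*. Confirmed.

17.5
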